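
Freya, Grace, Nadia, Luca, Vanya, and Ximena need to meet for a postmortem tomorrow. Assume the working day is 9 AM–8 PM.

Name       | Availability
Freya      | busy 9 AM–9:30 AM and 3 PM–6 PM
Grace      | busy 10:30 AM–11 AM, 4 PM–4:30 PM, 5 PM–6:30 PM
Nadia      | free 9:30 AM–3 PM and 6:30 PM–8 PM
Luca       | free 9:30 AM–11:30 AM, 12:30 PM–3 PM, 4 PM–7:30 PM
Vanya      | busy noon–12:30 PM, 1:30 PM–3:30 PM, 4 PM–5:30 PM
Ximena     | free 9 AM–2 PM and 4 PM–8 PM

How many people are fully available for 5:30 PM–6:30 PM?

3

Freya free: 09:30-15:00, 18:00-20:00 (invert busy blocks within the working day).
Grace free: 09:00-10:30, 11:00-16:00, 16:30-17:00, 18:30-20:00 (invert busy blocks within the working day).
Nadia free: 09:30-15:00, 18:30-20:00.
Luca free: 09:30-11:30, 12:30-15:00, 16:00-19:30.
Vanya free: 09:00-12:00, 12:30-13:30, 15:30-16:00, 17:30-20:00 (invert busy blocks within the working day).
Ximena free: 09:00-14:00, 16:00-20:00.
Luca, Vanya, and Ximena can make the full 17:30-18:30 slot — that's 3.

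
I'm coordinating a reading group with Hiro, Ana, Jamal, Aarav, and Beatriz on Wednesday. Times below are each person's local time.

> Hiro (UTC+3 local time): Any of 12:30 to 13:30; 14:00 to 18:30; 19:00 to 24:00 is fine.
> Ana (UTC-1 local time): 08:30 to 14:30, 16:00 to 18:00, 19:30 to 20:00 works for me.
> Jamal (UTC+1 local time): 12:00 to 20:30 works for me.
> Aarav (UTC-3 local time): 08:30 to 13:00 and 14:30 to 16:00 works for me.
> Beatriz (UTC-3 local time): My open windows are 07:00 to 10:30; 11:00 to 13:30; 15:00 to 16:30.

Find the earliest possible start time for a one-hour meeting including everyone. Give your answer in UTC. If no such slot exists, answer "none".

11:30

Hiro in UTC: 09:30-10:30, 11:00-15:30, 16:00-21:00 (subtract 3h to convert from UTC+3).
Ana in UTC: 09:30-15:30, 17:00-19:00, 20:30-21:00 (add 1h to convert from UTC-1).
Jamal in UTC: 11:00-19:30 (subtract 1h to convert from UTC+1).
Aarav in UTC: 11:30-16:00, 17:30-19:00 (add 3h to convert from UTC-3).
Beatriz in UTC: 10:00-13:30, 14:00-16:30, 18:00-19:30 (add 3h to convert from UTC-3).
Hiro ∩ Ana: 09:30-10:30, 11:00-15:30, 17:00-19:00, 20:30-21:00.
Hiro ∩ Ana ∩ Jamal: 11:00-15:30, 17:00-19:00.
Hiro ∩ Ana ∩ Jamal ∩ Aarav: 11:30-15:30, 17:30-19:00.
Hiro ∩ Ana ∩ Jamal ∩ Aarav ∩ Beatriz: 11:30-13:30, 14:00-15:30, 18:00-19:00.
The first common window of at least 60 minutes is 11:30-13:30, so the earliest start is 11:30.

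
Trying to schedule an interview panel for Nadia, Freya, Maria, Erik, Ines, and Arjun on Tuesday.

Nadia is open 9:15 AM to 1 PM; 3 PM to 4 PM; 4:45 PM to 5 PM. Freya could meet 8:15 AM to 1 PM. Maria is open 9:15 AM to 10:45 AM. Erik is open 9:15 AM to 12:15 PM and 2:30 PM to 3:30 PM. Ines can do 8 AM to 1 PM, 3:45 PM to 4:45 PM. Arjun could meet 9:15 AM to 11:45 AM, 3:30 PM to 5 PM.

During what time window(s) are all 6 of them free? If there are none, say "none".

09:15-10:45

Nadia ∩ Freya: 09:15-13:00.
Nadia ∩ Freya ∩ Maria: 09:15-10:45.
Nadia ∩ Freya ∩ Maria ∩ Erik: 09:15-10:45.
Nadia ∩ Freya ∩ Maria ∩ Erik ∩ Ines: 09:15-10:45.
Nadia ∩ Freya ∩ Maria ∩ Erik ∩ Ines ∩ Arjun: 09:15-10:45.
So the common availability across everyone is 09:15-10:45.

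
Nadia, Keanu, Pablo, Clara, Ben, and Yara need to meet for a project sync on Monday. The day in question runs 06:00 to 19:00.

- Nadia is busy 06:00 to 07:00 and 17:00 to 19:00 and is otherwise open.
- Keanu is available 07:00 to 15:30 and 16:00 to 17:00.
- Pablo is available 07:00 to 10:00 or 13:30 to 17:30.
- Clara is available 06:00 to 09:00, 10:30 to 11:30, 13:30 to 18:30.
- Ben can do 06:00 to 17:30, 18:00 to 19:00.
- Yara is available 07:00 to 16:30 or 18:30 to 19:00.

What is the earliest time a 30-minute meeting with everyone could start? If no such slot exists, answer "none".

Nadia free: 07:00-17:00 (invert busy blocks within the working day).
Keanu free: 07:00-15:30, 16:00-17:00.
Pablo free: 07:00-10:00, 13:30-17:30.
Clara free: 06:00-09:00, 10:30-11:30, 13:30-18:30.
Ben free: 06:00-17:30, 18:00-19:00.
Yara free: 07:00-16:30, 18:30-19:00.
Nadia ∩ Keanu: 07:00-15:30, 16:00-17:00.
Nadia ∩ Keanu ∩ Pablo: 07:00-10:00, 13:30-15:30, 16:00-17:00.
Nadia ∩ Keanu ∩ Pablo ∩ Clara: 07:00-09:00, 13:30-15:30, 16:00-17:00.
Nadia ∩ Keanu ∩ Pablo ∩ Clara ∩ Ben: 07:00-09:00, 13:30-15:30, 16:00-17:00.
Nadia ∩ Keanu ∩ Pablo ∩ Clara ∩ Ben ∩ Yara: 07:00-09:00, 13:30-15:30, 16:00-16:30.
The first common window of at least 30 minutes is 07:00-09:00, so the earliest start is 07:00.

07:00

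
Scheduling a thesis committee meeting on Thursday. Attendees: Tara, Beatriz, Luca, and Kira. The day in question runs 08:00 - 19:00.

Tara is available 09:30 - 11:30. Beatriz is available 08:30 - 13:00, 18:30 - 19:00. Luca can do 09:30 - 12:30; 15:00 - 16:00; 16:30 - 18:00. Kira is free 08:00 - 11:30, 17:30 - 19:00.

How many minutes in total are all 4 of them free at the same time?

Tara ∩ Beatriz: 09:30-11:30.
Tara ∩ Beatriz ∩ Luca: 09:30-11:30.
Tara ∩ Beatriz ∩ Luca ∩ Kira: 09:30-11:30.
So the common availability across everyone is 09:30-11:30.
That's a single block of 120 minutes.

120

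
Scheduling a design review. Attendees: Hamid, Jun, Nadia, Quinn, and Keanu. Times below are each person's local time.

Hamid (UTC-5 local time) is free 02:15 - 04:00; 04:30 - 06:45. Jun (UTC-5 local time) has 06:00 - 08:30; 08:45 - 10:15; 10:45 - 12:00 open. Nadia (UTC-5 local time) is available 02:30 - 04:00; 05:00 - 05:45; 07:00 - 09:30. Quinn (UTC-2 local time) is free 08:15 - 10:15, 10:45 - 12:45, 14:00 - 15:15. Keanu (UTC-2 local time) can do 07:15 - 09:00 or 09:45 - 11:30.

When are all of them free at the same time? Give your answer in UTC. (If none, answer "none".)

none

Hamid in UTC: 07:15-09:00, 09:30-11:45 (add 5h to convert from UTC-5).
Jun in UTC: 11:00-13:30, 13:45-15:15, 15:45-17:00 (add 5h to convert from UTC-5).
Nadia in UTC: 07:30-09:00, 10:00-10:45, 12:00-14:30 (add 5h to convert from UTC-5).
Quinn in UTC: 10:15-12:15, 12:45-14:45, 16:00-17:15 (add 2h to convert from UTC-2).
Keanu in UTC: 09:15-11:00, 11:45-13:30 (add 2h to convert from UTC-2).
Hamid ∩ Jun: 11:00-11:45.
Hamid ∩ Jun ∩ Nadia: ∅.
Hamid ∩ Jun ∩ Nadia ∩ Quinn: ∅.
Hamid ∩ Jun ∩ Nadia ∩ Quinn ∩ Keanu: ∅.
There is no time when everyone is free.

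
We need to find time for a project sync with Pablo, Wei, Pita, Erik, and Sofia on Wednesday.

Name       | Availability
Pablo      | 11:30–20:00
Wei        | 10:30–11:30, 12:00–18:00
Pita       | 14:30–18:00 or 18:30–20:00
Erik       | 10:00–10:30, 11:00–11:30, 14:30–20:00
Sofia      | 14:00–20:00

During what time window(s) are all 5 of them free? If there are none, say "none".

Pablo ∩ Wei: 12:00-18:00.
Pablo ∩ Wei ∩ Pita: 14:30-18:00.
Pablo ∩ Wei ∩ Pita ∩ Erik: 14:30-18:00.
Pablo ∩ Wei ∩ Pita ∩ Erik ∩ Sofia: 14:30-18:00.
Those are the intersection windows.

14:30-18:00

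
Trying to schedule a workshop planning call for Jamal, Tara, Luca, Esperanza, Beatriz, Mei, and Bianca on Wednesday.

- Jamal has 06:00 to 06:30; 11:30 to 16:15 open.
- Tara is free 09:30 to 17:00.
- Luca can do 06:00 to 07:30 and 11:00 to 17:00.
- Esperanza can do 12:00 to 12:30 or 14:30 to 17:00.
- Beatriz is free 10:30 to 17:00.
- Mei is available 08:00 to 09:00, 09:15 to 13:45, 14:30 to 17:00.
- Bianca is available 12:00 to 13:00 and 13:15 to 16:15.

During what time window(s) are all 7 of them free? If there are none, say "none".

Jamal ∩ Tara: 11:30-16:15.
Jamal ∩ Tara ∩ Luca: 11:30-16:15.
Jamal ∩ Tara ∩ Luca ∩ Esperanza: 12:00-12:30, 14:30-16:15.
Jamal ∩ Tara ∩ Luca ∩ Esperanza ∩ Beatriz: 12:00-12:30, 14:30-16:15.
Jamal ∩ Tara ∩ Luca ∩ Esperanza ∩ Beatriz ∩ Mei: 12:00-12:30, 14:30-16:15.
Jamal ∩ Tara ∩ Luca ∩ Esperanza ∩ Beatriz ∩ Mei ∩ Bianca: 12:00-12:30, 14:30-16:15.

12:00-12:30, 14:30-16:15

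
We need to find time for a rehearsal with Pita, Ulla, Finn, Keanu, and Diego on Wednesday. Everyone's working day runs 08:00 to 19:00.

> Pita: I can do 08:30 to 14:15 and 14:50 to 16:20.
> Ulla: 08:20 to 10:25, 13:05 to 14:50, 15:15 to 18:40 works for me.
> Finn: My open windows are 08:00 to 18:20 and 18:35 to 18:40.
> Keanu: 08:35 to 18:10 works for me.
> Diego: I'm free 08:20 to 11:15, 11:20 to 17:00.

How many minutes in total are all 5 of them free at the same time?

245

Pita ∩ Ulla: 08:30-10:25, 13:05-14:15, 15:15-16:20.
Pita ∩ Ulla ∩ Finn: 08:30-10:25, 13:05-14:15, 15:15-16:20.
Pita ∩ Ulla ∩ Finn ∩ Keanu: 08:35-10:25, 13:05-14:15, 15:15-16:20.
Pita ∩ Ulla ∩ Finn ∩ Keanu ∩ Diego: 08:35-10:25, 13:05-14:15, 15:15-16:20.
Summing the common windows: 110 + 70 + 65 = 245 minutes.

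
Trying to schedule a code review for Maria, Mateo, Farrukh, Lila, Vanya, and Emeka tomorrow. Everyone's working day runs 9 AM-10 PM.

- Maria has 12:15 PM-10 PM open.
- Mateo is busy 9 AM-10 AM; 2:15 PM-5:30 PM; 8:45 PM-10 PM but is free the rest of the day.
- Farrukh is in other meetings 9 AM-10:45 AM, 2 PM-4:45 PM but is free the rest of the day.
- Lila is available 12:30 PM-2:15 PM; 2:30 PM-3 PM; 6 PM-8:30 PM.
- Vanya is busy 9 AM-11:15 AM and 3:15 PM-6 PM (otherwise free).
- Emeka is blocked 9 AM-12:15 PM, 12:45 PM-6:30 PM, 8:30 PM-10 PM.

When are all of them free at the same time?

Maria free: 12:15-22:00.
Mateo free: 10:00-14:15, 17:30-20:45 (invert busy blocks within the working day).
Farrukh free: 10:45-14:00, 16:45-22:00 (invert busy blocks within the working day).
Lila free: 12:30-14:15, 14:30-15:00, 18:00-20:30.
Vanya free: 11:15-15:15, 18:00-22:00 (invert busy blocks within the working day).
Emeka free: 12:15-12:45, 18:30-20:30 (invert busy blocks within the working day).
Maria ∩ Mateo: 12:15-14:15, 17:30-20:45.
Maria ∩ Mateo ∩ Farrukh: 12:15-14:00, 17:30-20:45.
Maria ∩ Mateo ∩ Farrukh ∩ Lila: 12:30-14:00, 18:00-20:30.
Maria ∩ Mateo ∩ Farrukh ∩ Lila ∩ Vanya: 12:30-14:00, 18:00-20:30.
Maria ∩ Mateo ∩ Farrukh ∩ Lila ∩ Vanya ∩ Emeka: 12:30-12:45, 18:30-20:30.
Those are the intersection windows.

12:30-12:45, 18:30-20:30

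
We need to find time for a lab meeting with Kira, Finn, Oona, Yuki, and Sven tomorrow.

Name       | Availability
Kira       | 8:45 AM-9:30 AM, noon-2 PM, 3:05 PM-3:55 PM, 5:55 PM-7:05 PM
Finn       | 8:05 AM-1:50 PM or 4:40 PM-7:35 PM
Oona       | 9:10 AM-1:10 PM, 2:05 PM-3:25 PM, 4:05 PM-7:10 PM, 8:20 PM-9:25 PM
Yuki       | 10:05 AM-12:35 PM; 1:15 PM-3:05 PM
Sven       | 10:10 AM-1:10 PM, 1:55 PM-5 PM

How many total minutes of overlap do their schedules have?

35

Kira ∩ Finn: 08:45-09:30, 12:00-13:50, 17:55-19:05.
Kira ∩ Finn ∩ Oona: 09:10-09:30, 12:00-13:10, 17:55-19:05.
Kira ∩ Finn ∩ Oona ∩ Yuki: 12:00-12:35.
Kira ∩ Finn ∩ Oona ∩ Yuki ∩ Sven: 12:00-12:35.
Those are the intersection windows.
That's a single block of 35 minutes.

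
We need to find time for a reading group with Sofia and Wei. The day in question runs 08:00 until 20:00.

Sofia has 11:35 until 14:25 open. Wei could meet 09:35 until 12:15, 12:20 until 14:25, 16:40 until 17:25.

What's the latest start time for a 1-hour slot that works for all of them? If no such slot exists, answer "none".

13:25

Sofia ∩ Wei: 11:35-12:15, 12:20-14:25.
The last common window of at least 60 minutes is 12:20-14:25; a 60-minute meeting can start as late as 13:25 and still end by 14:25.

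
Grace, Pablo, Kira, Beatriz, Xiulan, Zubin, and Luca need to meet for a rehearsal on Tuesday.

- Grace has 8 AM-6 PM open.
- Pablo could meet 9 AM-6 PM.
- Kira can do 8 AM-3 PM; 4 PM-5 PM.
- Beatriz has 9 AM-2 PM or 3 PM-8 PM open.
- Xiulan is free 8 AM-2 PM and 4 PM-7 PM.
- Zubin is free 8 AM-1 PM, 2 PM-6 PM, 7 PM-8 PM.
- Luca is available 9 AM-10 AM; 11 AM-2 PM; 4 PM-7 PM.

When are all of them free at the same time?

Grace ∩ Pablo: 09:00-18:00.
Grace ∩ Pablo ∩ Kira: 09:00-15:00, 16:00-17:00.
Grace ∩ Pablo ∩ Kira ∩ Beatriz: 09:00-14:00, 16:00-17:00.
Grace ∩ Pablo ∩ Kira ∩ Beatriz ∩ Xiulan: 09:00-14:00, 16:00-17:00.
Grace ∩ Pablo ∩ Kira ∩ Beatriz ∩ Xiulan ∩ Zubin: 09:00-13:00, 16:00-17:00.
Grace ∩ Pablo ∩ Kira ∩ Beatriz ∩ Xiulan ∩ Zubin ∩ Luca: 09:00-10:00, 11:00-13:00, 16:00-17:00.
So the common availability across everyone is 09:00-10:00, 11:00-13:00, 16:00-17:00.

09:00-10:00, 11:00-13:00, 16:00-17:00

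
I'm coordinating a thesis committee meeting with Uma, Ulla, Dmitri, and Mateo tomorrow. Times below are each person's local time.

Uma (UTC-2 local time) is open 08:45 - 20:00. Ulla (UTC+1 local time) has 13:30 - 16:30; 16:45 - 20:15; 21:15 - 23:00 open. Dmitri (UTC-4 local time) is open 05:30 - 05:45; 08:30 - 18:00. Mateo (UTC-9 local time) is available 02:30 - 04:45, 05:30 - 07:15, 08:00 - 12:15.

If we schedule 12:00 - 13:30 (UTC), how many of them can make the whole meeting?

Uma in UTC: 10:45-22:00 (add 2h to convert from UTC-2).
Ulla in UTC: 12:30-15:30, 15:45-19:15, 20:15-22:00 (subtract 1h to convert from UTC+1).
Dmitri in UTC: 09:30-09:45, 12:30-22:00 (add 4h to convert from UTC-4).
Mateo in UTC: 11:30-13:45, 14:30-16:15, 17:00-21:15 (add 9h to convert from UTC-9).
Uma and Mateo can make the full 12:00-13:30 slot — that's 2.

2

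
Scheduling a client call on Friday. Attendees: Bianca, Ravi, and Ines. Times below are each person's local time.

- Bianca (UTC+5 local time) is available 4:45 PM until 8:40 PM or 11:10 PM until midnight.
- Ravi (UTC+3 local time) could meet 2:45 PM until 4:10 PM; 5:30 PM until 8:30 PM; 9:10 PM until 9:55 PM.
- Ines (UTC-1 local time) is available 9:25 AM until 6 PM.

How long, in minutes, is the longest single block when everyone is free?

Bianca in UTC: 11:45-15:40, 18:10-19:00 (subtract 5h to convert from UTC+5).
Ravi in UTC: 11:45-13:10, 14:30-17:30, 18:10-18:55 (subtract 3h to convert from UTC+3).
Ines in UTC: 10:25-19:00 (add 1h to convert from UTC-1).
Bianca ∩ Ravi: 11:45-13:10, 14:30-15:40, 18:10-18:55.
Bianca ∩ Ravi ∩ Ines: 11:45-13:10, 14:30-15:40, 18:10-18:55.
The longest is 11:45-13:10 at 85 minutes.

85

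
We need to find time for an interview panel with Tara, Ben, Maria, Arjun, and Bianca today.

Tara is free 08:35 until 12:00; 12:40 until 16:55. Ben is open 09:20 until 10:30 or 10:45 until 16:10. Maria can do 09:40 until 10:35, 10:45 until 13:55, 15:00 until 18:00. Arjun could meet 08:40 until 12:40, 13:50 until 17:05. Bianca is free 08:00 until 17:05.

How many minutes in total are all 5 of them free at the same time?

Tara ∩ Ben: 09:20-10:30, 10:45-12:00, 12:40-16:10.
Tara ∩ Ben ∩ Maria: 09:40-10:30, 10:45-12:00, 12:40-13:55, 15:00-16:10.
Tara ∩ Ben ∩ Maria ∩ Arjun: 09:40-10:30, 10:45-12:00, 13:50-13:55, 15:00-16:10.
Tara ∩ Ben ∩ Maria ∩ Arjun ∩ Bianca: 09:40-10:30, 10:45-12:00, 13:50-13:55, 15:00-16:10.
Those are the intersection windows.
Summing the common windows: 50 + 75 + 5 + 70 = 200 minutes.

200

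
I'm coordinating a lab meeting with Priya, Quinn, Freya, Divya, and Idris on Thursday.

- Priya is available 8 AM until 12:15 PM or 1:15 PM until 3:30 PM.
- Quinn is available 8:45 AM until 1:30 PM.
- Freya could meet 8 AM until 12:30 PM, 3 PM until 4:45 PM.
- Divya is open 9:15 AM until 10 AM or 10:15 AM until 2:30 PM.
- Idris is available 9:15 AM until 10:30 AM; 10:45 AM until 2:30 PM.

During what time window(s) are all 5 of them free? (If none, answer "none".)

09:15-10:00, 10:15-10:30, 10:45-12:15

Priya ∩ Quinn: 08:45-12:15, 13:15-13:30.
Priya ∩ Quinn ∩ Freya: 08:45-12:15.
Priya ∩ Quinn ∩ Freya ∩ Divya: 09:15-10:00, 10:15-12:15.
Priya ∩ Quinn ∩ Freya ∩ Divya ∩ Idris: 09:15-10:00, 10:15-10:30, 10:45-12:15.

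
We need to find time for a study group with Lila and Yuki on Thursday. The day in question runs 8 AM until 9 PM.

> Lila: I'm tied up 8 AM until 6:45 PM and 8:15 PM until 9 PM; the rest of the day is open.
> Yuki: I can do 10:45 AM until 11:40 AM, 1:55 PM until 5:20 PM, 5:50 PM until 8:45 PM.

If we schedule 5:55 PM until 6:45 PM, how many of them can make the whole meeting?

1

Lila free: 18:45-20:15 (invert busy blocks within the working day).
Yuki free: 10:45-11:40, 13:55-17:20, 17:50-20:45.
Yuki can make the full 17:55-18:45 slot — that's 1.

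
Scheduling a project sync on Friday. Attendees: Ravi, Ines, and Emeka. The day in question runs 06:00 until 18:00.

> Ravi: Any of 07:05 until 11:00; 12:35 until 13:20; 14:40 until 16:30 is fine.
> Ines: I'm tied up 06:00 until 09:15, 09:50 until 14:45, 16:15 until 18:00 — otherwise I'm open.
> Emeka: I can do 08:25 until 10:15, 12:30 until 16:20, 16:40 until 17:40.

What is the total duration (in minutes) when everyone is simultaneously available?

125

Ravi free: 07:05-11:00, 12:35-13:20, 14:40-16:30.
Ines free: 09:15-09:50, 14:45-16:15 (invert busy blocks within the working day).
Emeka free: 08:25-10:15, 12:30-16:20, 16:40-17:40.
Ravi ∩ Ines: 09:15-09:50, 14:45-16:15.
Ravi ∩ Ines ∩ Emeka: 09:15-09:50, 14:45-16:15.
Summing the common windows: 35 + 90 = 125 minutes.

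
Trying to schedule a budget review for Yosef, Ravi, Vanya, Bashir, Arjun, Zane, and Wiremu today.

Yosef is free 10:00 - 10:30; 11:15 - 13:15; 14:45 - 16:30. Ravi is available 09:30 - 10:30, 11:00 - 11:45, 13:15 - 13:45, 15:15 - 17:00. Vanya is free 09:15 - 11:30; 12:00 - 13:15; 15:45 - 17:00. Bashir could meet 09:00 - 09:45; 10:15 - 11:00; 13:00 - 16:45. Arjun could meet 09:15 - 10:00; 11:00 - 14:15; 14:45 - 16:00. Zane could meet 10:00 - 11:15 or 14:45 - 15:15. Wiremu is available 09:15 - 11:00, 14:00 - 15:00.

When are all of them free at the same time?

Yosef ∩ Ravi: 10:00-10:30, 11:15-11:45, 15:15-16:30.
Yosef ∩ Ravi ∩ Vanya: 10:00-10:30, 11:15-11:30, 15:45-16:30.
Yosef ∩ Ravi ∩ Vanya ∩ Bashir: 10:15-10:30, 15:45-16:30.
Yosef ∩ Ravi ∩ Vanya ∩ Bashir ∩ Arjun: 15:45-16:00.
Yosef ∩ Ravi ∩ Vanya ∩ Bashir ∩ Arjun ∩ Zane: ∅.
Yosef ∩ Ravi ∩ Vanya ∩ Bashir ∩ Arjun ∩ Zane ∩ Wiremu: ∅.
There is no time when everyone is free.

none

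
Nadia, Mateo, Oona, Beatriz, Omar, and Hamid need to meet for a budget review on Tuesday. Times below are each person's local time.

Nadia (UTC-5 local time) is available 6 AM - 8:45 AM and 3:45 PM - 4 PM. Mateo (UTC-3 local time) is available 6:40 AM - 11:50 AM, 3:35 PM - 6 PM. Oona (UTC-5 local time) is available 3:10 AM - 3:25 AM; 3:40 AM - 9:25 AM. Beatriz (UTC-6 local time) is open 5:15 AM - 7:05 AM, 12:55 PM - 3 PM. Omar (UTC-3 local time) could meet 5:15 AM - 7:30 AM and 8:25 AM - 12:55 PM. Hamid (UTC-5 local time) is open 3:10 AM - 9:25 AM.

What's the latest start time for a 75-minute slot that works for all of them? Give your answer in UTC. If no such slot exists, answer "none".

Nadia in UTC: 11:00-13:45, 20:45-21:00 (add 5h to convert from UTC-5).
Mateo in UTC: 09:40-14:50, 18:35-21:00 (add 3h to convert from UTC-3).
Oona in UTC: 08:10-08:25, 08:40-14:25 (add 5h to convert from UTC-5).
Beatriz in UTC: 11:15-13:05, 18:55-21:00 (add 6h to convert from UTC-6).
Omar in UTC: 08:15-10:30, 11:25-15:55 (add 3h to convert from UTC-3).
Hamid in UTC: 08:10-14:25 (add 5h to convert from UTC-5).
Nadia ∩ Mateo: 11:00-13:45, 20:45-21:00.
Nadia ∩ Mateo ∩ Oona: 11:00-13:45.
Nadia ∩ Mateo ∩ Oona ∩ Beatriz: 11:15-13:05.
Nadia ∩ Mateo ∩ Oona ∩ Beatriz ∩ Omar: 11:25-13:05.
Nadia ∩ Mateo ∩ Oona ∩ Beatriz ∩ Omar ∩ Hamid: 11:25-13:05.
The last common window of at least 75 minutes is 11:25-13:05; a 75-minute meeting can start as late as 11:50 and still end by 13:05.

11:50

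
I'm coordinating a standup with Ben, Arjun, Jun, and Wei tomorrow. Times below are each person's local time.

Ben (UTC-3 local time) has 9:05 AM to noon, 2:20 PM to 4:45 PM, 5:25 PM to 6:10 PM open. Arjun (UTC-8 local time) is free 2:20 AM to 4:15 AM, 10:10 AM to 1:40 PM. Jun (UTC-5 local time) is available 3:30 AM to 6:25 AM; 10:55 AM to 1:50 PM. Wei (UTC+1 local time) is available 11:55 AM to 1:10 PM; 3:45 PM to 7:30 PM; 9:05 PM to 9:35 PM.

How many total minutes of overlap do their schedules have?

Ben in UTC: 12:05-15:00, 17:20-19:45, 20:25-21:10 (add 3h to convert from UTC-3).
Arjun in UTC: 10:20-12:15, 18:10-21:40 (add 8h to convert from UTC-8).
Jun in UTC: 08:30-11:25, 15:55-18:50 (add 5h to convert from UTC-5).
Wei in UTC: 10:55-12:10, 14:45-18:30, 20:05-20:35 (subtract 1h to convert from UTC+1).
Ben ∩ Arjun: 12:05-12:15, 18:10-19:45, 20:25-21:10.
Ben ∩ Arjun ∩ Jun: 18:10-18:50.
Ben ∩ Arjun ∩ Jun ∩ Wei: 18:10-18:30.
That's a single block of 20 minutes.

20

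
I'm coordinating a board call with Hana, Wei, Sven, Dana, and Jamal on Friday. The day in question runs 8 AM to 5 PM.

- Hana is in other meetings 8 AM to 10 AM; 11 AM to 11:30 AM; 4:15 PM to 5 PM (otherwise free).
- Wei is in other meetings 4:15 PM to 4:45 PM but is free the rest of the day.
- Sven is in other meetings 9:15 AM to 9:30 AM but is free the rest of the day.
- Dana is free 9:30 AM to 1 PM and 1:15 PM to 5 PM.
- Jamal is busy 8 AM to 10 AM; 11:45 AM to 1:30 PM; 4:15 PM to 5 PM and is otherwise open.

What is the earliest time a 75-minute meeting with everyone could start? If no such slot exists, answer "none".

13:30

Hana free: 10:00-11:00, 11:30-16:15 (invert busy blocks within the working day).
Wei free: 08:00-16:15, 16:45-17:00 (invert busy blocks within the working day).
Sven free: 08:00-09:15, 09:30-17:00 (invert busy blocks within the working day).
Dana free: 09:30-13:00, 13:15-17:00.
Jamal free: 10:00-11:45, 13:30-16:15 (invert busy blocks within the working day).
Hana ∩ Wei: 10:00-11:00, 11:30-16:15.
Hana ∩ Wei ∩ Sven: 10:00-11:00, 11:30-16:15.
Hana ∩ Wei ∩ Sven ∩ Dana: 10:00-11:00, 11:30-13:00, 13:15-16:15.
Hana ∩ Wei ∩ Sven ∩ Dana ∩ Jamal: 10:00-11:00, 11:30-11:45, 13:30-16:15.
Those are the intersection windows.
The first common window of at least 75 minutes is 13:30-16:15, so the earliest start is 13:30.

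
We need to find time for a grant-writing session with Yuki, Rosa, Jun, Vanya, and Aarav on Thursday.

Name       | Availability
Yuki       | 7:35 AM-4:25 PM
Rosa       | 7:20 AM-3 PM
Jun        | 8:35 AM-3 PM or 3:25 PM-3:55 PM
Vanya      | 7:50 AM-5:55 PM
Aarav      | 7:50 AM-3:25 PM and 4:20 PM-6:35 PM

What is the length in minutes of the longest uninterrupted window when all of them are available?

Yuki ∩ Rosa: 07:35-15:00.
Yuki ∩ Rosa ∩ Jun: 08:35-15:00.
Yuki ∩ Rosa ∩ Jun ∩ Vanya: 08:35-15:00.
Yuki ∩ Rosa ∩ Jun ∩ Vanya ∩ Aarav: 08:35-15:00.
The longest is 08:35-15:00 at 385 minutes.

385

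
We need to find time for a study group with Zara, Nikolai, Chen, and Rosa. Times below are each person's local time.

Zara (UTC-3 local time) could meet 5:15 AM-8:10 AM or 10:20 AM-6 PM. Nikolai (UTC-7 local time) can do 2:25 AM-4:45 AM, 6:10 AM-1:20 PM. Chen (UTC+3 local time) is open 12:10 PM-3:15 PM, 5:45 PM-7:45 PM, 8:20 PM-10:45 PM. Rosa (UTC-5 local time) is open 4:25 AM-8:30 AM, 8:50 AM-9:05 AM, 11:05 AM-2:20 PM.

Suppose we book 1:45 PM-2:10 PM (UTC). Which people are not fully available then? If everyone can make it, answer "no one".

Chen, Rosa

Zara in UTC: 08:15-11:10, 13:20-21:00 (add 3h to convert from UTC-3).
Nikolai in UTC: 09:25-11:45, 13:10-20:20 (add 7h to convert from UTC-7).
Chen in UTC: 09:10-12:15, 14:45-16:45, 17:20-19:45 (subtract 3h to convert from UTC+3).
Rosa in UTC: 09:25-13:30, 13:50-14:05, 16:05-19:20 (add 5h to convert from UTC-5).
Zara: free for 13:45-14:10. Nikolai: free for 13:45-14:10. Chen: not fully free for 13:45-14:10. Rosa: not fully free for 13:45-14:10.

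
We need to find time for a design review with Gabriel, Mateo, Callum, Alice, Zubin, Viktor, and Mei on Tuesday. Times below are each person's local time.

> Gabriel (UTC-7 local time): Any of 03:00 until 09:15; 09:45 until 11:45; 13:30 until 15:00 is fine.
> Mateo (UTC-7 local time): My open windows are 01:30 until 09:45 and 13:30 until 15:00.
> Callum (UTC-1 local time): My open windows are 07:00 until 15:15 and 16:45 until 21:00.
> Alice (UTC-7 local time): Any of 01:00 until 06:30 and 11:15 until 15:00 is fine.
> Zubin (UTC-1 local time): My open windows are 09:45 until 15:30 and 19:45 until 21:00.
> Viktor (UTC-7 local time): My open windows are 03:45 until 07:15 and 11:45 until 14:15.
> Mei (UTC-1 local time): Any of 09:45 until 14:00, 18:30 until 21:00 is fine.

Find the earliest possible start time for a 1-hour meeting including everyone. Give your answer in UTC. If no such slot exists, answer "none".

Gabriel in UTC: 10:00-16:15, 16:45-18:45, 20:30-22:00 (add 7h to convert from UTC-7).
Mateo in UTC: 08:30-16:45, 20:30-22:00 (add 7h to convert from UTC-7).
Callum in UTC: 08:00-16:15, 17:45-22:00 (add 1h to convert from UTC-1).
Alice in UTC: 08:00-13:30, 18:15-22:00 (add 7h to convert from UTC-7).
Zubin in UTC: 10:45-16:30, 20:45-22:00 (add 1h to convert from UTC-1).
Viktor in UTC: 10:45-14:15, 18:45-21:15 (add 7h to convert from UTC-7).
Mei in UTC: 10:45-15:00, 19:30-22:00 (add 1h to convert from UTC-1).
Gabriel ∩ Mateo: 10:00-16:15, 20:30-22:00.
Gabriel ∩ Mateo ∩ Callum: 10:00-16:15, 20:30-22:00.
Gabriel ∩ Mateo ∩ Callum ∩ Alice: 10:00-13:30, 20:30-22:00.
Gabriel ∩ Mateo ∩ Callum ∩ Alice ∩ Zubin: 10:45-13:30, 20:45-22:00.
Gabriel ∩ Mateo ∩ Callum ∩ Alice ∩ Zubin ∩ Viktor: 10:45-13:30, 20:45-21:15.
Gabriel ∩ Mateo ∩ Callum ∩ Alice ∩ Zubin ∩ Viktor ∩ Mei: 10:45-13:30, 20:45-21:15.
Those are the intersection windows.
The first common window of at least 60 minutes is 10:45-13:30, so the earliest start is 10:45.

10:45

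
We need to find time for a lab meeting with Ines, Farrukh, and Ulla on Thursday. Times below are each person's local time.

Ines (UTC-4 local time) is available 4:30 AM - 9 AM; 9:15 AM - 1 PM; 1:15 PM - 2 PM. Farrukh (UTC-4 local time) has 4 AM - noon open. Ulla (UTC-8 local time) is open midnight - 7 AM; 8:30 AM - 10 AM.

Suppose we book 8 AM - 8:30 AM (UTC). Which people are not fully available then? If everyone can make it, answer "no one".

Ines

Ines in UTC: 08:30-13:00, 13:15-17:00, 17:15-18:00 (add 4h to convert from UTC-4).
Farrukh in UTC: 08:00-16:00 (add 4h to convert from UTC-4).
Ulla in UTC: 08:00-15:00, 16:30-18:00 (add 8h to convert from UTC-8).
Ines: not fully free for 08:00-08:30. Farrukh: free for 08:00-08:30. Ulla: free for 08:00-08:30.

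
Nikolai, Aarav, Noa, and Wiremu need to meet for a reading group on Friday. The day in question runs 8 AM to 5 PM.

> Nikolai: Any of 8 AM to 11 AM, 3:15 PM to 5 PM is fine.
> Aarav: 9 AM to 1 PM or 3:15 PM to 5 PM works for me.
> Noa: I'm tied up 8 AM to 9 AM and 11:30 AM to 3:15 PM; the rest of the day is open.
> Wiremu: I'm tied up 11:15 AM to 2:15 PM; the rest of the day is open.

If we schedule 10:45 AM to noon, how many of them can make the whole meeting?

1

Nikolai free: 08:00-11:00, 15:15-17:00.
Aarav free: 09:00-13:00, 15:15-17:00.
Noa free: 09:00-11:30, 15:15-17:00 (invert busy blocks within the working day).
Wiremu free: 08:00-11:15, 14:15-17:00 (invert busy blocks within the working day).
Aarav can make the full 10:45-12:00 slot — that's 1.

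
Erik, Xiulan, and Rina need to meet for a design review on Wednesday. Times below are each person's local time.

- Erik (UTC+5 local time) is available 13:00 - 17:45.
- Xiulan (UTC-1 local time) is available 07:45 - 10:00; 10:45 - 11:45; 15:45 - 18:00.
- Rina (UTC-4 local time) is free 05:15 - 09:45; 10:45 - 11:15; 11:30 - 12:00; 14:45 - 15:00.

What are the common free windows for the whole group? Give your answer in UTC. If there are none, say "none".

09:15-11:00, 11:45-12:45

Erik in UTC: 08:00-12:45 (subtract 5h to convert from UTC+5).
Xiulan in UTC: 08:45-11:00, 11:45-12:45, 16:45-19:00 (add 1h to convert from UTC-1).
Rina in UTC: 09:15-13:45, 14:45-15:15, 15:30-16:00, 18:45-19:00 (add 4h to convert from UTC-4).
Erik ∩ Xiulan: 08:45-11:00, 11:45-12:45.
Erik ∩ Xiulan ∩ Rina: 09:15-11:00, 11:45-12:45.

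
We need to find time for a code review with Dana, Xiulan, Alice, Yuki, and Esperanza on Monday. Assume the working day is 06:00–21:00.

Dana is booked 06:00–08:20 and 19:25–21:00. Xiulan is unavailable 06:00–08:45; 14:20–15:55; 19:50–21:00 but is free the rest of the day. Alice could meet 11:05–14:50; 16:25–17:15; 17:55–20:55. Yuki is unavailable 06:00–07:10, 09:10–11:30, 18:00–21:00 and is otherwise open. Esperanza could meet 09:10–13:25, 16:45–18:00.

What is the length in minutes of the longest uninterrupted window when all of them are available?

Dana free: 08:20-19:25 (invert busy blocks within the working day).
Xiulan free: 08:45-14:20, 15:55-19:50 (invert busy blocks within the working day).
Alice free: 11:05-14:50, 16:25-17:15, 17:55-20:55.
Yuki free: 07:10-09:10, 11:30-18:00 (invert busy blocks within the working day).
Esperanza free: 09:10-13:25, 16:45-18:00.
Dana ∩ Xiulan: 08:45-14:20, 15:55-19:25.
Dana ∩ Xiulan ∩ Alice: 11:05-14:20, 16:25-17:15, 17:55-19:25.
Dana ∩ Xiulan ∩ Alice ∩ Yuki: 11:30-14:20, 16:25-17:15, 17:55-18:00.
Dana ∩ Xiulan ∩ Alice ∩ Yuki ∩ Esperanza: 11:30-13:25, 16:45-17:15, 17:55-18:00.
The longest is 11:30-13:25 at 115 minutes.

115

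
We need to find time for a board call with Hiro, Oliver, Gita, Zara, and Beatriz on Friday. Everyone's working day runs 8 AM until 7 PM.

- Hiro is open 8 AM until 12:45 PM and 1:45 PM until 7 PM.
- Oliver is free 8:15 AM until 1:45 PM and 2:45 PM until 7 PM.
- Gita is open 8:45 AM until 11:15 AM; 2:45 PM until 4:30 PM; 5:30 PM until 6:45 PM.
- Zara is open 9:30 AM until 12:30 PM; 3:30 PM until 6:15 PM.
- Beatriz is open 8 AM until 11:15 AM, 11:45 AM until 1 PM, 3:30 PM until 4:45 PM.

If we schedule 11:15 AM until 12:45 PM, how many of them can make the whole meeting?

2

Hiro and Oliver can make the full 11:15-12:45 slot — that's 2.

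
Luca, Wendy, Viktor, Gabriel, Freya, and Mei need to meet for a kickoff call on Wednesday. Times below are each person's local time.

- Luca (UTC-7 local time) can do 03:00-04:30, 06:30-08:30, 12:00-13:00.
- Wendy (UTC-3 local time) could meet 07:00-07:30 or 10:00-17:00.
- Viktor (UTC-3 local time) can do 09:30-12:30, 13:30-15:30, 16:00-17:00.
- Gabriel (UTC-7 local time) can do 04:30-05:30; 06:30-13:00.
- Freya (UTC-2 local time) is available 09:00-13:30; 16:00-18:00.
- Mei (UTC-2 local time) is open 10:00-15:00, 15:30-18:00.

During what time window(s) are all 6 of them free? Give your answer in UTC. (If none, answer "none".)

13:30-15:30, 19:00-20:00

Luca in UTC: 10:00-11:30, 13:30-15:30, 19:00-20:00 (add 7h to convert from UTC-7).
Wendy in UTC: 10:00-10:30, 13:00-20:00 (add 3h to convert from UTC-3).
Viktor in UTC: 12:30-15:30, 16:30-18:30, 19:00-20:00 (add 3h to convert from UTC-3).
Gabriel in UTC: 11:30-12:30, 13:30-20:00 (add 7h to convert from UTC-7).
Freya in UTC: 11:00-15:30, 18:00-20:00 (add 2h to convert from UTC-2).
Mei in UTC: 12:00-17:00, 17:30-20:00 (add 2h to convert from UTC-2).
Luca ∩ Wendy: 10:00-10:30, 13:30-15:30, 19:00-20:00.
Luca ∩ Wendy ∩ Viktor: 13:30-15:30, 19:00-20:00.
Luca ∩ Wendy ∩ Viktor ∩ Gabriel: 13:30-15:30, 19:00-20:00.
Luca ∩ Wendy ∩ Viktor ∩ Gabriel ∩ Freya: 13:30-15:30, 19:00-20:00.
Luca ∩ Wendy ∩ Viktor ∩ Gabriel ∩ Freya ∩ Mei: 13:30-15:30, 19:00-20:00.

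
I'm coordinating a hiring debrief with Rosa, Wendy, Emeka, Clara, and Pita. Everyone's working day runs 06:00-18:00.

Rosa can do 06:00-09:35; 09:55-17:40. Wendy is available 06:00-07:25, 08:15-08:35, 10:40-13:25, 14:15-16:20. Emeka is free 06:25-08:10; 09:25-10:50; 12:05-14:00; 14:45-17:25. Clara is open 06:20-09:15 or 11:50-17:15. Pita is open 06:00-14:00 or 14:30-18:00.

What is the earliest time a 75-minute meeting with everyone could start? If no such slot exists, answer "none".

Rosa ∩ Wendy: 06:00-07:25, 08:15-08:35, 10:40-13:25, 14:15-16:20.
Rosa ∩ Wendy ∩ Emeka: 06:25-07:25, 10:40-10:50, 12:05-13:25, 14:45-16:20.
Rosa ∩ Wendy ∩ Emeka ∩ Clara: 06:25-07:25, 12:05-13:25, 14:45-16:20.
Rosa ∩ Wendy ∩ Emeka ∩ Clara ∩ Pita: 06:25-07:25, 12:05-13:25, 14:45-16:20.
Those are the intersection windows.
The first common window of at least 75 minutes is 12:05-13:25, so the earliest start is 12:05.

12:05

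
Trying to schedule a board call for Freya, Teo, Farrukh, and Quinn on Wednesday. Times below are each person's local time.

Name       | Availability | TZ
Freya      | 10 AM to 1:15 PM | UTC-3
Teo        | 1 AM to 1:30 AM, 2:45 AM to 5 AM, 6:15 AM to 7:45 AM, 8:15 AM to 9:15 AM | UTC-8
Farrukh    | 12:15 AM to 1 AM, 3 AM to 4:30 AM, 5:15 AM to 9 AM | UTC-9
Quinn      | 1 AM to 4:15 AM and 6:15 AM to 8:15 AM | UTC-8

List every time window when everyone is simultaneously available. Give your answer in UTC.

Freya in UTC: 13:00-16:15 (add 3h to convert from UTC-3).
Teo in UTC: 09:00-09:30, 10:45-13:00, 14:15-15:45, 16:15-17:15 (add 8h to convert from UTC-8).
Farrukh in UTC: 09:15-10:00, 12:00-13:30, 14:15-18:00 (add 9h to convert from UTC-9).
Quinn in UTC: 09:00-12:15, 14:15-16:15 (add 8h to convert from UTC-8).
Freya ∩ Teo: 14:15-15:45.
Freya ∩ Teo ∩ Farrukh: 14:15-15:45.
Freya ∩ Teo ∩ Farrukh ∩ Quinn: 14:15-15:45.

14:15-15:45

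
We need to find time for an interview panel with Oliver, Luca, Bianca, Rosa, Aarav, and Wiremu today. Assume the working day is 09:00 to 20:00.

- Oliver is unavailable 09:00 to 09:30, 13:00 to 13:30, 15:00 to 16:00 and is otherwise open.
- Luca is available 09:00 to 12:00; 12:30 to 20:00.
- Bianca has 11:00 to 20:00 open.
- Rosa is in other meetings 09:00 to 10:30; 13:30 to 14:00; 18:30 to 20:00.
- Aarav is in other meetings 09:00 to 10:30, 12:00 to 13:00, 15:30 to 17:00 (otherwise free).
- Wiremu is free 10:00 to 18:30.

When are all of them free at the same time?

Oliver free: 09:30-13:00, 13:30-15:00, 16:00-20:00 (invert busy blocks within the working day).
Luca free: 09:00-12:00, 12:30-20:00.
Bianca free: 11:00-20:00.
Rosa free: 10:30-13:30, 14:00-18:30 (invert busy blocks within the working day).
Aarav free: 10:30-12:00, 13:00-15:30, 17:00-20:00 (invert busy blocks within the working day).
Wiremu free: 10:00-18:30.
Oliver ∩ Luca: 09:30-12:00, 12:30-13:00, 13:30-15:00, 16:00-20:00.
Oliver ∩ Luca ∩ Bianca: 11:00-12:00, 12:30-13:00, 13:30-15:00, 16:00-20:00.
Oliver ∩ Luca ∩ Bianca ∩ Rosa: 11:00-12:00, 12:30-13:00, 14:00-15:00, 16:00-18:30.
Oliver ∩ Luca ∩ Bianca ∩ Rosa ∩ Aarav: 11:00-12:00, 14:00-15:00, 17:00-18:30.
Oliver ∩ Luca ∩ Bianca ∩ Rosa ∩ Aarav ∩ Wiremu: 11:00-12:00, 14:00-15:00, 17:00-18:30.
So the common availability across everyone is 11:00-12:00, 14:00-15:00, 17:00-18:30.

11:00-12:00, 14:00-15:00, 17:00-18:30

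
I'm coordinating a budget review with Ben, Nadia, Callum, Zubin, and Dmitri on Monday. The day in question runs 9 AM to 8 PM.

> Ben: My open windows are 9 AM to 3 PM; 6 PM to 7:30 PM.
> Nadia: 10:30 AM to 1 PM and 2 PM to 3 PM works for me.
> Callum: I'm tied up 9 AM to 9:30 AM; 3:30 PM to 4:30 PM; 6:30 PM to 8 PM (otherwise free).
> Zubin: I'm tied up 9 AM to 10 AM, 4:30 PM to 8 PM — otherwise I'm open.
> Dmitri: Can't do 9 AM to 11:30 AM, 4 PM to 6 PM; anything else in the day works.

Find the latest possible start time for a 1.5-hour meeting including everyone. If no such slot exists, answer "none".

Ben free: 09:00-15:00, 18:00-19:30.
Nadia free: 10:30-13:00, 14:00-15:00.
Callum free: 09:30-15:30, 16:30-18:30 (invert busy blocks within the working day).
Zubin free: 10:00-16:30 (invert busy blocks within the working day).
Dmitri free: 11:30-16:00, 18:00-20:00 (invert busy blocks within the working day).
Ben ∩ Nadia: 10:30-13:00, 14:00-15:00.
Ben ∩ Nadia ∩ Callum: 10:30-13:00, 14:00-15:00.
Ben ∩ Nadia ∩ Callum ∩ Zubin: 10:30-13:00, 14:00-15:00.
Ben ∩ Nadia ∩ Callum ∩ Zubin ∩ Dmitri: 11:30-13:00, 14:00-15:00.
The last common window of at least 90 minutes is 11:30-13:00; a 90-minute meeting can start as late as 11:30 and still end by 13:00.

11:30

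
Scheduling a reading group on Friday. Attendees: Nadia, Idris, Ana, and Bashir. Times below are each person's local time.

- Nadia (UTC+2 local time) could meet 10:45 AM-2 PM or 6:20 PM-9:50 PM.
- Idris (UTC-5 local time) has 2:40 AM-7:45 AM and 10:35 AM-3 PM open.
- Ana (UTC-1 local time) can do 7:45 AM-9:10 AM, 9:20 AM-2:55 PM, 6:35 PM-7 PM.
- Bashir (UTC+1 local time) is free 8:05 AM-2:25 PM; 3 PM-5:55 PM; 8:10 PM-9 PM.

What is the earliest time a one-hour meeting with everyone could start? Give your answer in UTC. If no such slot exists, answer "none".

08:45

Nadia in UTC: 08:45-12:00, 16:20-19:50 (subtract 2h to convert from UTC+2).
Idris in UTC: 07:40-12:45, 15:35-20:00 (add 5h to convert from UTC-5).
Ana in UTC: 08:45-10:10, 10:20-15:55, 19:35-20:00 (add 1h to convert from UTC-1).
Bashir in UTC: 07:05-13:25, 14:00-16:55, 19:10-20:00 (subtract 1h to convert from UTC+1).
Nadia ∩ Idris: 08:45-12:00, 16:20-19:50.
Nadia ∩ Idris ∩ Ana: 08:45-10:10, 10:20-12:00, 19:35-19:50.
Nadia ∩ Idris ∩ Ana ∩ Bashir: 08:45-10:10, 10:20-12:00, 19:35-19:50.
So the common availability across everyone is 08:45-10:10, 10:20-12:00, 19:35-19:50.
The first common window of at least 60 minutes is 08:45-10:10, so the earliest start is 08:45.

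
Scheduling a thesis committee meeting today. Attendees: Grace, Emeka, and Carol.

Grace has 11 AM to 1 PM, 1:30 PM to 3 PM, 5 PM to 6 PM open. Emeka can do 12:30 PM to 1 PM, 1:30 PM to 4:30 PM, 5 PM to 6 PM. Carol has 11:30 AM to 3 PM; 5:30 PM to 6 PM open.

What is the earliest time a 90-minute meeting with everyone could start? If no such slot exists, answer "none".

Grace ∩ Emeka: 12:30-13:00, 13:30-15:00, 17:00-18:00.
Grace ∩ Emeka ∩ Carol: 12:30-13:00, 13:30-15:00, 17:30-18:00.
The first common window of at least 90 minutes is 13:30-15:00, so the earliest start is 13:30.

13:30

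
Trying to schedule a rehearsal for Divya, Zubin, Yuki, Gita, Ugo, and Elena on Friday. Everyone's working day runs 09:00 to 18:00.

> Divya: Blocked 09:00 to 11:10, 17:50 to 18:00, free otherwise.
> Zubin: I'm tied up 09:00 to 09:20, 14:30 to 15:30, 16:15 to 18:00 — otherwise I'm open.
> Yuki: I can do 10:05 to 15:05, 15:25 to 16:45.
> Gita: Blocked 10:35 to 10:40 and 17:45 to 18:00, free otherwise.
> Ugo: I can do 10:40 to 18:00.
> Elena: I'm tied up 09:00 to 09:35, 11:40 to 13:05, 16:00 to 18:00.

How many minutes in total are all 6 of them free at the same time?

Divya free: 11:10-17:50 (invert busy blocks within the working day).
Zubin free: 09:20-14:30, 15:30-16:15 (invert busy blocks within the working day).
Yuki free: 10:05-15:05, 15:25-16:45.
Gita free: 09:00-10:35, 10:40-17:45 (invert busy blocks within the working day).
Ugo free: 10:40-18:00.
Elena free: 09:35-11:40, 13:05-16:00 (invert busy blocks within the working day).
Divya ∩ Zubin: 11:10-14:30, 15:30-16:15.
Divya ∩ Zubin ∩ Yuki: 11:10-14:30, 15:30-16:15.
Divya ∩ Zubin ∩ Yuki ∩ Gita: 11:10-14:30, 15:30-16:15.
Divya ∩ Zubin ∩ Yuki ∩ Gita ∩ Ugo: 11:10-14:30, 15:30-16:15.
Divya ∩ Zubin ∩ Yuki ∩ Gita ∩ Ugo ∩ Elena: 11:10-11:40, 13:05-14:30, 15:30-16:00.
Summing the common windows: 30 + 85 + 30 = 145 minutes.

145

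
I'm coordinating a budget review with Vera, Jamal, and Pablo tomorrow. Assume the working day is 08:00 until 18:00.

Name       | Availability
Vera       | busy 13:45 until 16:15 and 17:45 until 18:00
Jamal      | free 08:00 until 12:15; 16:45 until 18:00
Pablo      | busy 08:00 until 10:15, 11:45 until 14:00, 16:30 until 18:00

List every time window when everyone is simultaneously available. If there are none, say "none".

10:15-11:45

Vera free: 08:00-13:45, 16:15-17:45 (invert busy blocks within the working day).
Jamal free: 08:00-12:15, 16:45-18:00.
Pablo free: 10:15-11:45, 14:00-16:30 (invert busy blocks within the working day).
Vera ∩ Jamal: 08:00-12:15, 16:45-17:45.
Vera ∩ Jamal ∩ Pablo: 10:15-11:45.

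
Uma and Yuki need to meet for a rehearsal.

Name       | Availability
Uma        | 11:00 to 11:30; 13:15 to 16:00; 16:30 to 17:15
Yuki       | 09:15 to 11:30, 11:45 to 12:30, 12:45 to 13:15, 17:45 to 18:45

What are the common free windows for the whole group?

Uma ∩ Yuki: 11:00-11:30.
Those are the intersection windows.

11:00-11:30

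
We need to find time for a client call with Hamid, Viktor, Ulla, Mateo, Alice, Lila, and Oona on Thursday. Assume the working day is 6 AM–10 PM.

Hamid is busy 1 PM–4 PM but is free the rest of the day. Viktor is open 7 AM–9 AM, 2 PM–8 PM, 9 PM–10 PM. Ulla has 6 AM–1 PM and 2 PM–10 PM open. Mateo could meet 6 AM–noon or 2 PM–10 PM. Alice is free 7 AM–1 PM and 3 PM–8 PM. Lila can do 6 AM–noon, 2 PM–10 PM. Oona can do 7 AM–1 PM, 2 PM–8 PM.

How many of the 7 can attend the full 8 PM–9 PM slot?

Hamid free: 06:00-13:00, 16:00-22:00 (invert busy blocks within the working day).
Viktor free: 07:00-09:00, 14:00-20:00, 21:00-22:00.
Ulla free: 06:00-13:00, 14:00-22:00.
Mateo free: 06:00-12:00, 14:00-22:00.
Alice free: 07:00-13:00, 15:00-20:00.
Lila free: 06:00-12:00, 14:00-22:00.
Oona free: 07:00-13:00, 14:00-20:00.
Hamid, Ulla, Mateo, and Lila can make the full 20:00-21:00 slot — that's 4.

4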